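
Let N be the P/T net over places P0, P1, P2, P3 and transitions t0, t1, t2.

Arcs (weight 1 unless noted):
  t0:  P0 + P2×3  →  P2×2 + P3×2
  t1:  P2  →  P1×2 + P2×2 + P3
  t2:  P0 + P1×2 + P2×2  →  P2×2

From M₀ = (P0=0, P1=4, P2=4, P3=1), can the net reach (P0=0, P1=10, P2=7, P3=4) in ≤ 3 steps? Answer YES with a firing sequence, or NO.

YES — reachable via ⟨t1, t1, t1⟩ (3 firings)

step 1: fire t1:  (P0=0, P1=4, P2=4, P3=1) → (P0=0, P1=6, P2=5, P3=2)
step 2: fire t1:  (P0=0, P1=6, P2=5, P3=2) → (P0=0, P1=8, P2=6, P3=3)
step 3: fire t1:  (P0=0, P1=8, P2=6, P3=3) → (P0=0, P1=10, P2=7, P3=4)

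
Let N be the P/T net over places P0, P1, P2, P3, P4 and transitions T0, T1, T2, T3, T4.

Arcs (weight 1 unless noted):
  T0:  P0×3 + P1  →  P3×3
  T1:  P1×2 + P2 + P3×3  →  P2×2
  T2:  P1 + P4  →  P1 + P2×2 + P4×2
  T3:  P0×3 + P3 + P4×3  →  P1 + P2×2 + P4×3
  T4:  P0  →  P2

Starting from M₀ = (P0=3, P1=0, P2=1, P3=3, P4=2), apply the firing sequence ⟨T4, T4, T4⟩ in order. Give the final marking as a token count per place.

step 1: fire T4:  (P0=3, P1=0, P2=1, P3=3, P4=2) → (P0=2, P1=0, P2=2, P3=3, P4=2)
step 2: fire T4:  (P0=2, P1=0, P2=2, P3=3, P4=2) → (P0=1, P1=0, P2=3, P3=3, P4=2)
step 3: fire T4:  (P0=1, P1=0, P2=3, P3=3, P4=2) → (P0=0, P1=0, P2=4, P3=3, P4=2)

(P0=0, P1=0, P2=4, P3=3, P4=2)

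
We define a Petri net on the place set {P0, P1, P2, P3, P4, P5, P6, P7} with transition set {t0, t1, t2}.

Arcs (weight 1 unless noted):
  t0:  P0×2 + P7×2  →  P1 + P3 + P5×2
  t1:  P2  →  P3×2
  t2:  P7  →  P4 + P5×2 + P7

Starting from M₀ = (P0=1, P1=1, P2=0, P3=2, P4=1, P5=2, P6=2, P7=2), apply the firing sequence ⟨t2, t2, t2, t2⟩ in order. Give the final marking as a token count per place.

(P0=1, P1=1, P2=0, P3=2, P4=5, P5=10, P6=2, P7=2)

step 1: fire t2:  (P0=1, P1=1, P2=0, P3=2, P4=1, P5=2, P6=2, P7=2) → (P0=1, P1=1, P2=0, P3=2, P4=2, P5=4, P6=2, P7=2)
step 2: fire t2:  (P0=1, P1=1, P2=0, P3=2, P4=2, P5=4, P6=2, P7=2) → (P0=1, P1=1, P2=0, P3=2, P4=3, P5=6, P6=2, P7=2)
step 3: fire t2:  (P0=1, P1=1, P2=0, P3=2, P4=3, P5=6, P6=2, P7=2) → (P0=1, P1=1, P2=0, P3=2, P4=4, P5=8, P6=2, P7=2)
step 4: fire t2:  (P0=1, P1=1, P2=0, P3=2, P4=4, P5=8, P6=2, P7=2) → (P0=1, P1=1, P2=0, P3=2, P4=5, P5=10, P6=2, P7=2)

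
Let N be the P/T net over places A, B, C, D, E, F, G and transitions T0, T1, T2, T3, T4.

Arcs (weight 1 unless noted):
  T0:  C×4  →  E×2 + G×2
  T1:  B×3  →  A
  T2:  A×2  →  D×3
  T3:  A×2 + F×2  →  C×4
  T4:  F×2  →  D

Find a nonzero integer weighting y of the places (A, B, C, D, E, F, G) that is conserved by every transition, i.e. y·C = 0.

Incidence matrix C (rows=places, cols=transitions):
       T0   T1   T2   T3   T4
    A   0    1   -2   -2    0
    B   0   -3    0    0    0
    C  -4    0    0    4    0
    D   0    0    3    0    1
    E   2    0    0    0    0
    F   0    0    0   -2   -2
    G   2    0    0    0    0

Candidate y = [3, 1, 2, 2, 4, 1, 0]; check y·C column-wise:
  col T0: 3·0 + 1·0 + 2·-4 + 2·0 + 4·2 + 1·0 + 0·2 = 0
  col T1: 3·1 + 1·-3 + 2·0 + 2·0 + 4·0 + 1·0 = 0
  col T2: 3·-2 + 1·0 + 2·0 + 2·3 + 4·0 + 1·0 = 0
  col T3: 3·-2 + 1·0 + 2·4 + 2·0 + 4·0 + 1·-2 = 0
  col T4: 3·0 + 1·0 + 2·0 + 2·1 + 4·0 + 1·-2 = 0

y = (A:3, B:1, C:2, D:2, E:4, F:1, G:0)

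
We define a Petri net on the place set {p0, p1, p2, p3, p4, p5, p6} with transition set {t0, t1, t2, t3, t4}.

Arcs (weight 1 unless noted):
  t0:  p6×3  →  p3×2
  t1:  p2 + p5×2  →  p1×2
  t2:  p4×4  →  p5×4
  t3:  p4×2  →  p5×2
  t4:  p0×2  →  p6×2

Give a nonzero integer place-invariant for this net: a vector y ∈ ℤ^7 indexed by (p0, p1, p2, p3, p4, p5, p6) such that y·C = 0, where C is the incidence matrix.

y = (p0:0, p1:1, p2:2, p3:0, p4:0, p5:0, p6:0)

Incidence matrix C (rows=places, cols=transitions):
       t0   t1   t2   t3   t4
   p0   0    0    0    0   -2
   p1   0    2    0    0    0
   p2   0   -1    0    0    0
   p3   2    0    0    0    0
   p4   0    0   -4   -2    0
   p5   0   -2    4    2    0
   p6  -3    0    0    0    2

Candidate y = [0, 1, 2, 0, 0, 0, 0]; check y·C column-wise:
  col t0: 1·0 + 2·0 + 0·2 + 0·-3 = 0
  col t1: 1·2 + 2·-1 + 0·-2 = 0
  col t2: 1·0 + 2·0 + 0·-4 + 0·4 = 0
  col t3: 1·0 + 2·0 + 0·-2 + 0·2 = 0
  col t4: 0·-2 + 1·0 + 2·0 + 0·2 = 0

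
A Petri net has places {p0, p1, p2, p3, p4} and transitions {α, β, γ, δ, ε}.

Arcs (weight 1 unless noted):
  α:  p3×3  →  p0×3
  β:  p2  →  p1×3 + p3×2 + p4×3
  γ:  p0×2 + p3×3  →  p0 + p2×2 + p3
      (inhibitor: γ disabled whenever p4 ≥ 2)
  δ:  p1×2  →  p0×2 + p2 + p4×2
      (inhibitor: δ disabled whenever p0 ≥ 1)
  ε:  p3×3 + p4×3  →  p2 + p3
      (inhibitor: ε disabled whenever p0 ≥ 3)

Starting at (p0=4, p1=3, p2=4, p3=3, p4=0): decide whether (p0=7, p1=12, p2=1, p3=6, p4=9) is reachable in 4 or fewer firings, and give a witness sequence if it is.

step 1: fire α:  (p0=4, p1=3, p2=4, p3=3, p4=0) → (p0=7, p1=3, p2=4, p3=0, p4=0)
step 2: fire β:  (p0=7, p1=3, p2=4, p3=0, p4=0) → (p0=7, p1=6, p2=3, p3=2, p4=3)
step 3: fire β:  (p0=7, p1=6, p2=3, p3=2, p4=3) → (p0=7, p1=9, p2=2, p3=4, p4=6)
step 4: fire β:  (p0=7, p1=9, p2=2, p3=4, p4=6) → (p0=7, p1=12, p2=1, p3=6, p4=9)

YES — reachable via ⟨α, β, β, β⟩ (4 firings)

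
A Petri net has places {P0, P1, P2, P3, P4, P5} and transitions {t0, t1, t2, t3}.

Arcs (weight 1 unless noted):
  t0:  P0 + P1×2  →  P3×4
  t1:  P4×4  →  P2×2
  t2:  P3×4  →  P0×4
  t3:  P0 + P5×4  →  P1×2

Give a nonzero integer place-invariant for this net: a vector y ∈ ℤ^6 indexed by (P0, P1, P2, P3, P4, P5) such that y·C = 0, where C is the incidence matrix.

y = (P0:0, P1:0, P2:2, P3:0, P4:1, P5:0)

Incidence matrix C (rows=places, cols=transitions):
       t0   t1   t2   t3
   P0  -1    0    4   -1
   P1  -2    0    0    2
   P2   0    2    0    0
   P3   4    0   -4    0
   P4   0   -4    0    0
   P5   0    0    0   -4

Candidate y = [0, 0, 2, 0, 1, 0]; check y·C column-wise:
  col t0: 0·-1 + 0·-2 + 2·0 + 0·4 + 1·0 = 0
  col t1: 2·2 + 1·-4 = 0
  col t2: 0·4 + 2·0 + 0·-4 + 1·0 = 0
  col t3: 0·-1 + 0·2 + 2·0 + 1·0 + 0·-4 = 0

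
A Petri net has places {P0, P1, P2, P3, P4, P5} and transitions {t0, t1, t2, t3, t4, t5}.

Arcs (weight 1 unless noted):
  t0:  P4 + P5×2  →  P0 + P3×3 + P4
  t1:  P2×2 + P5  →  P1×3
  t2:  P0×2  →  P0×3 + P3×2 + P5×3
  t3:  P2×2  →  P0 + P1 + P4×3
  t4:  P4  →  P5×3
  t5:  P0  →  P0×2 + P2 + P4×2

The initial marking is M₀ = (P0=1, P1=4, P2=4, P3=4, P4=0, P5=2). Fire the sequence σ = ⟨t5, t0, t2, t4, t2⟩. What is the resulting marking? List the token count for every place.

step 1: fire t5:  (P0=1, P1=4, P2=4, P3=4, P4=0, P5=2) → (P0=2, P1=4, P2=5, P3=4, P4=2, P5=2)
step 2: fire t0:  (P0=2, P1=4, P2=5, P3=4, P4=2, P5=2) → (P0=3, P1=4, P2=5, P3=7, P4=2, P5=0)
step 3: fire t2:  (P0=3, P1=4, P2=5, P3=7, P4=2, P5=0) → (P0=4, P1=4, P2=5, P3=9, P4=2, P5=3)
step 4: fire t4:  (P0=4, P1=4, P2=5, P3=9, P4=2, P5=3) → (P0=4, P1=4, P2=5, P3=9, P4=1, P5=6)
step 5: fire t2:  (P0=4, P1=4, P2=5, P3=9, P4=1, P5=6) → (P0=5, P1=4, P2=5, P3=11, P4=1, P5=9)

(P0=5, P1=4, P2=5, P3=11, P4=1, P5=9)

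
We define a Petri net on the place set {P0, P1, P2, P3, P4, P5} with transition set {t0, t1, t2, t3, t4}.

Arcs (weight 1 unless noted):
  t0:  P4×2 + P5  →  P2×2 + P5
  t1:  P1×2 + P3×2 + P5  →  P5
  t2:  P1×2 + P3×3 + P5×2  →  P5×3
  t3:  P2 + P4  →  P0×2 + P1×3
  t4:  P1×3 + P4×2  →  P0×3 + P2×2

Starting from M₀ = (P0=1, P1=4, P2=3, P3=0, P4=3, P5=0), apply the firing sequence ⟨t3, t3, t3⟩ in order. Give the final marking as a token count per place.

(P0=7, P1=13, P2=0, P3=0, P4=0, P5=0)

step 1: fire t3:  (P0=1, P1=4, P2=3, P3=0, P4=3, P5=0) → (P0=3, P1=7, P2=2, P3=0, P4=2, P5=0)
step 2: fire t3:  (P0=3, P1=7, P2=2, P3=0, P4=2, P5=0) → (P0=5, P1=10, P2=1, P3=0, P4=1, P5=0)
step 3: fire t3:  (P0=5, P1=10, P2=1, P3=0, P4=1, P5=0) → (P0=7, P1=13, P2=0, P3=0, P4=0, P5=0)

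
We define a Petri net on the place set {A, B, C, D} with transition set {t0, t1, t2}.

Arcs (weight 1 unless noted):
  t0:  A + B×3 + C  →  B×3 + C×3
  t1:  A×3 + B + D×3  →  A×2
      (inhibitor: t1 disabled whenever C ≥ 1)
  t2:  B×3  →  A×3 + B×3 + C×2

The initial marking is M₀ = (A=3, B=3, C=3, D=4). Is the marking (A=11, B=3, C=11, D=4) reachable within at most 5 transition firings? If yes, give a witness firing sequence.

YES — reachable via ⟨t0, t2, t2, t2⟩ (4 firings)

step 1: fire t0:  (A=3, B=3, C=3, D=4) → (A=2, B=3, C=5, D=4)
step 2: fire t2:  (A=2, B=3, C=5, D=4) → (A=5, B=3, C=7, D=4)
step 3: fire t2:  (A=5, B=3, C=7, D=4) → (A=8, B=3, C=9, D=4)
step 4: fire t2:  (A=8, B=3, C=9, D=4) → (A=11, B=3, C=11, D=4)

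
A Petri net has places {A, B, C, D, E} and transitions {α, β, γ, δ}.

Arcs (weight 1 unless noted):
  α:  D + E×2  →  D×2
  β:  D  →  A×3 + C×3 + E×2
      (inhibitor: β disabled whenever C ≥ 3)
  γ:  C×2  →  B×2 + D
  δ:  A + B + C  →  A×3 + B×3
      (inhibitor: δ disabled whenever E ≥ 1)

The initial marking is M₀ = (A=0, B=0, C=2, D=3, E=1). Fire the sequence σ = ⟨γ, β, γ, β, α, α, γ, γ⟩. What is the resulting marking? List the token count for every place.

step 1: fire γ:  (A=0, B=0, C=2, D=3, E=1) → (A=0, B=2, C=0, D=4, E=1)
step 2: fire β:  (A=0, B=2, C=0, D=4, E=1) → (A=3, B=2, C=3, D=3, E=3)
step 3: fire γ:  (A=3, B=2, C=3, D=3, E=3) → (A=3, B=4, C=1, D=4, E=3)
step 4: fire β:  (A=3, B=4, C=1, D=4, E=3) → (A=6, B=4, C=4, D=3, E=5)
step 5: fire α:  (A=6, B=4, C=4, D=3, E=5) → (A=6, B=4, C=4, D=4, E=3)
step 6: fire α:  (A=6, B=4, C=4, D=4, E=3) → (A=6, B=4, C=4, D=5, E=1)
step 7: fire γ:  (A=6, B=4, C=4, D=5, E=1) → (A=6, B=6, C=2, D=6, E=1)
step 8: fire γ:  (A=6, B=6, C=2, D=6, E=1) → (A=6, B=8, C=0, D=7, E=1)

(A=6, B=8, C=0, D=7, E=1)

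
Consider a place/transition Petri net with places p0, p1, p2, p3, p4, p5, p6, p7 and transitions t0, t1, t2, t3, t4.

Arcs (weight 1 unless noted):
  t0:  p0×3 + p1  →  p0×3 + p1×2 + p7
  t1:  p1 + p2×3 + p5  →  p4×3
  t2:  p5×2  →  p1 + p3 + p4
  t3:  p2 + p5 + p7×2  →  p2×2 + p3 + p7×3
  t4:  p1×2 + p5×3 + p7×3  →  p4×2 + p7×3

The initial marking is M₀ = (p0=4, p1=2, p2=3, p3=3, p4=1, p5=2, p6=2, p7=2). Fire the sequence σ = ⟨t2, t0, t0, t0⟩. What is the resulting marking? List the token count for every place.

(p0=4, p1=6, p2=3, p3=4, p4=2, p5=0, p6=2, p7=5)

step 1: fire t2:  (p0=4, p1=2, p2=3, p3=3, p4=1, p5=2, p6=2, p7=2) → (p0=4, p1=3, p2=3, p3=4, p4=2, p5=0, p6=2, p7=2)
step 2: fire t0:  (p0=4, p1=3, p2=3, p3=4, p4=2, p5=0, p6=2, p7=2) → (p0=4, p1=4, p2=3, p3=4, p4=2, p5=0, p6=2, p7=3)
step 3: fire t0:  (p0=4, p1=4, p2=3, p3=4, p4=2, p5=0, p6=2, p7=3) → (p0=4, p1=5, p2=3, p3=4, p4=2, p5=0, p6=2, p7=4)
step 4: fire t0:  (p0=4, p1=5, p2=3, p3=4, p4=2, p5=0, p6=2, p7=4) → (p0=4, p1=6, p2=3, p3=4, p4=2, p5=0, p6=2, p7=5)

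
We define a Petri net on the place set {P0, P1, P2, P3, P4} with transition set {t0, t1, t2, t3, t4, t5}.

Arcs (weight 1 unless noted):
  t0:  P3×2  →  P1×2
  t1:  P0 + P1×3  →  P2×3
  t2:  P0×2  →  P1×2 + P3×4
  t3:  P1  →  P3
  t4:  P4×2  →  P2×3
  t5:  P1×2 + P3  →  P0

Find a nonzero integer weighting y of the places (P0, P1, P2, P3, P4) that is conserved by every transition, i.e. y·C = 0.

Incidence matrix C (rows=places, cols=transitions):
       t0   t1   t2   t3   t4   t5
   P0   0   -1   -2    0    0    1
   P1   2   -3    2   -1    0   -2
   P2   0    3    0    0    3    0
   P3  -2    0    4    1    0   -1
   P4   0    0    0    0   -2    0

Candidate y = [3, 1, 2, 1, 3]; check y·C column-wise:
  col t0: 3·0 + 1·2 + 2·0 + 1·-2 + 3·0 = 0
  col t1: 3·-1 + 1·-3 + 2·3 + 1·0 + 3·0 = 0
  col t2: 3·-2 + 1·2 + 2·0 + 1·4 + 3·0 = 0
  col t3: 3·0 + 1·-1 + 2·0 + 1·1 + 3·0 = 0
  col t4: 3·0 + 1·0 + 2·3 + 1·0 + 3·-2 = 0
  col t5: 3·1 + 1·-2 + 2·0 + 1·-1 + 3·0 = 0

y = (P0:3, P1:1, P2:2, P3:1, P4:3)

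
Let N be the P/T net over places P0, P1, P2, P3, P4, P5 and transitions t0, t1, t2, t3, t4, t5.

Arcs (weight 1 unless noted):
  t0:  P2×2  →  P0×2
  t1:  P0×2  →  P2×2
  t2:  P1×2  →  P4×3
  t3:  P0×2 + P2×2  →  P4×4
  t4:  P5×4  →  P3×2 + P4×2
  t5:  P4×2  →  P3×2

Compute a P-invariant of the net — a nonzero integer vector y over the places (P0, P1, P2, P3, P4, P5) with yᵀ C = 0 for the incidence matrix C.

y = (P0:2, P1:3, P2:2, P3:2, P4:2, P5:2)

Incidence matrix C (rows=places, cols=transitions):
       t0   t1   t2   t3   t4   t5
   P0   2   -2    0   -2    0    0
   P1   0    0   -2    0    0    0
   P2  -2    2    0   -2    0    0
   P3   0    0    0    0    2    2
   P4   0    0    3    4    2   -2
   P5   0    0    0    0   -4    0

Candidate y = [2, 3, 2, 2, 2, 2]; check y·C column-wise:
  col t0: 2·2 + 3·0 + 2·-2 + 2·0 + 2·0 + 2·0 = 0
  col t1: 2·-2 + 3·0 + 2·2 + 2·0 + 2·0 + 2·0 = 0
  col t2: 2·0 + 3·-2 + 2·0 + 2·0 + 2·3 + 2·0 = 0
  col t3: 2·-2 + 3·0 + 2·-2 + 2·0 + 2·4 + 2·0 = 0
  col t4: 2·0 + 3·0 + 2·0 + 2·2 + 2·2 + 2·-4 = 0
  col t5: 2·0 + 3·0 + 2·0 + 2·2 + 2·-2 + 2·0 = 0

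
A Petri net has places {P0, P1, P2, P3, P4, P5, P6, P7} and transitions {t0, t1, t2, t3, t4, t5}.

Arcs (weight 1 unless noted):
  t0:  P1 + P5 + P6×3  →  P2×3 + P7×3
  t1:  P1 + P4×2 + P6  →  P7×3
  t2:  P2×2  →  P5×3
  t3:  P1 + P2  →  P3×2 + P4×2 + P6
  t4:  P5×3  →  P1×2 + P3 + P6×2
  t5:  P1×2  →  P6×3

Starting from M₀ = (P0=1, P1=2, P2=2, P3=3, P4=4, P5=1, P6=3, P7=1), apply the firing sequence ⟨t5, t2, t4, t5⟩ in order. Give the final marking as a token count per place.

step 1: fire t5:  (P0=1, P1=2, P2=2, P3=3, P4=4, P5=1, P6=3, P7=1) → (P0=1, P1=0, P2=2, P3=3, P4=4, P5=1, P6=6, P7=1)
step 2: fire t2:  (P0=1, P1=0, P2=2, P3=3, P4=4, P5=1, P6=6, P7=1) → (P0=1, P1=0, P2=0, P3=3, P4=4, P5=4, P6=6, P7=1)
step 3: fire t4:  (P0=1, P1=0, P2=0, P3=3, P4=4, P5=4, P6=6, P7=1) → (P0=1, P1=2, P2=0, P3=4, P4=4, P5=1, P6=8, P7=1)
step 4: fire t5:  (P0=1, P1=2, P2=0, P3=4, P4=4, P5=1, P6=8, P7=1) → (P0=1, P1=0, P2=0, P3=4, P4=4, P5=1, P6=11, P7=1)

(P0=1, P1=0, P2=0, P3=4, P4=4, P5=1, P6=11, P7=1)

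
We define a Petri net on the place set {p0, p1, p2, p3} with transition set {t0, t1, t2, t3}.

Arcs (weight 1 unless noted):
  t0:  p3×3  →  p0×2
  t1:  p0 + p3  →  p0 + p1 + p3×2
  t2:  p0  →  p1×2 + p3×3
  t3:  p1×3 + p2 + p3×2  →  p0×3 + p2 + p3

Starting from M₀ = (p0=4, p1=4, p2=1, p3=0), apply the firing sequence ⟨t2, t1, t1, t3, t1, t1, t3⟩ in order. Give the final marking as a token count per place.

step 1: fire t2:  (p0=4, p1=4, p2=1, p3=0) → (p0=3, p1=6, p2=1, p3=3)
step 2: fire t1:  (p0=3, p1=6, p2=1, p3=3) → (p0=3, p1=7, p2=1, p3=4)
step 3: fire t1:  (p0=3, p1=7, p2=1, p3=4) → (p0=3, p1=8, p2=1, p3=5)
step 4: fire t3:  (p0=3, p1=8, p2=1, p3=5) → (p0=6, p1=5, p2=1, p3=4)
step 5: fire t1:  (p0=6, p1=5, p2=1, p3=4) → (p0=6, p1=6, p2=1, p3=5)
step 6: fire t1:  (p0=6, p1=6, p2=1, p3=5) → (p0=6, p1=7, p2=1, p3=6)
step 7: fire t3:  (p0=6, p1=7, p2=1, p3=6) → (p0=9, p1=4, p2=1, p3=5)

(p0=9, p1=4, p2=1, p3=5)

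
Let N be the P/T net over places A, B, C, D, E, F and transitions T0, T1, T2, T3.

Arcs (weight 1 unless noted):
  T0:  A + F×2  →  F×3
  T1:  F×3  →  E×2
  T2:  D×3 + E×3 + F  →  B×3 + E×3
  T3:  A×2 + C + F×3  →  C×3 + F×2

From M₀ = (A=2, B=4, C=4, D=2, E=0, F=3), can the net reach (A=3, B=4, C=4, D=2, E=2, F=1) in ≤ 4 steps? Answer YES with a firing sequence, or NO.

NO — not reachable within 4 firings

depth 0: 1 marking
depth 1: 4 markings reached so far
depth 2: 6 markings reached so far
depth 3: 7 markings reached so far
depth 4: 7 markings reached so far
(frontier empty at depth 4; search complete)
target is not among the 7 markings reachable within 4 steps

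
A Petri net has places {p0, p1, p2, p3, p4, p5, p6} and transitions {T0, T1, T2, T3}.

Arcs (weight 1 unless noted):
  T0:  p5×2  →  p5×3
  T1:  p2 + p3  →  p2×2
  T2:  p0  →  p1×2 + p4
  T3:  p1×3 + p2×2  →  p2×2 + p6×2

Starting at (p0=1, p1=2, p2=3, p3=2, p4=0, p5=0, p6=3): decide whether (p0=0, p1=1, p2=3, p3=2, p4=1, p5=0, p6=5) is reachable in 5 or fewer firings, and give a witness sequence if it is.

step 1: fire T2:  (p0=1, p1=2, p2=3, p3=2, p4=0, p5=0, p6=3) → (p0=0, p1=4, p2=3, p3=2, p4=1, p5=0, p6=3)
step 2: fire T3:  (p0=0, p1=4, p2=3, p3=2, p4=1, p5=0, p6=3) → (p0=0, p1=1, p2=3, p3=2, p4=1, p5=0, p6=5)

YES — reachable via ⟨T2, T3⟩ (2 firings)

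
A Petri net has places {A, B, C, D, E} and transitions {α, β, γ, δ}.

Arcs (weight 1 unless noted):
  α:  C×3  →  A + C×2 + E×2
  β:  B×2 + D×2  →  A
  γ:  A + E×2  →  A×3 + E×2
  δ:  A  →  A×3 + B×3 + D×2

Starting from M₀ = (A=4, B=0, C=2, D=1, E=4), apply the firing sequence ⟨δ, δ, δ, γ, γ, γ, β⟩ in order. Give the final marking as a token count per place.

step 1: fire δ:  (A=4, B=0, C=2, D=1, E=4) → (A=6, B=3, C=2, D=3, E=4)
step 2: fire δ:  (A=6, B=3, C=2, D=3, E=4) → (A=8, B=6, C=2, D=5, E=4)
step 3: fire δ:  (A=8, B=6, C=2, D=5, E=4) → (A=10, B=9, C=2, D=7, E=4)
step 4: fire γ:  (A=10, B=9, C=2, D=7, E=4) → (A=12, B=9, C=2, D=7, E=4)
step 5: fire γ:  (A=12, B=9, C=2, D=7, E=4) → (A=14, B=9, C=2, D=7, E=4)
step 6: fire γ:  (A=14, B=9, C=2, D=7, E=4) → (A=16, B=9, C=2, D=7, E=4)
step 7: fire β:  (A=16, B=9, C=2, D=7, E=4) → (A=17, B=7, C=2, D=5, E=4)

(A=17, B=7, C=2, D=5, E=4)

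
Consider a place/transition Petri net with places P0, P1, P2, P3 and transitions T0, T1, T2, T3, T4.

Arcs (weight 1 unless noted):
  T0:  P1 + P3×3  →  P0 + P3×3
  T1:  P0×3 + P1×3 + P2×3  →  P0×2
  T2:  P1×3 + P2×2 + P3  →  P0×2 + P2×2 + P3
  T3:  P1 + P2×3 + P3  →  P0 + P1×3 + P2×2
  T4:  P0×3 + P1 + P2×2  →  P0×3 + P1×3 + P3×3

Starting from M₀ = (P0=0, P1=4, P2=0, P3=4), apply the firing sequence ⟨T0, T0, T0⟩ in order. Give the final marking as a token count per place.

step 1: fire T0:  (P0=0, P1=4, P2=0, P3=4) → (P0=1, P1=3, P2=0, P3=4)
step 2: fire T0:  (P0=1, P1=3, P2=0, P3=4) → (P0=2, P1=2, P2=0, P3=4)
step 3: fire T0:  (P0=2, P1=2, P2=0, P3=4) → (P0=3, P1=1, P2=0, P3=4)

(P0=3, P1=1, P2=0, P3=4)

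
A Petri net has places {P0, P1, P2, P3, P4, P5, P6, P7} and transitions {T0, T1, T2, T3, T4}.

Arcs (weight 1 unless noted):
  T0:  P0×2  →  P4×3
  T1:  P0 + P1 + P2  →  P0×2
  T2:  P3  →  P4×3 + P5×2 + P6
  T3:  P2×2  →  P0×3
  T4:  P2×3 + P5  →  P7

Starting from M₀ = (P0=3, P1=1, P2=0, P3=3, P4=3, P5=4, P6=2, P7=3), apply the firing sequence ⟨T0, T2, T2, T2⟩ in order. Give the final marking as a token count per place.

step 1: fire T0:  (P0=3, P1=1, P2=0, P3=3, P4=3, P5=4, P6=2, P7=3) → (P0=1, P1=1, P2=0, P3=3, P4=6, P5=4, P6=2, P7=3)
step 2: fire T2:  (P0=1, P1=1, P2=0, P3=3, P4=6, P5=4, P6=2, P7=3) → (P0=1, P1=1, P2=0, P3=2, P4=9, P5=6, P6=3, P7=3)
step 3: fire T2:  (P0=1, P1=1, P2=0, P3=2, P4=9, P5=6, P6=3, P7=3) → (P0=1, P1=1, P2=0, P3=1, P4=12, P5=8, P6=4, P7=3)
step 4: fire T2:  (P0=1, P1=1, P2=0, P3=1, P4=12, P5=8, P6=4, P7=3) → (P0=1, P1=1, P2=0, P3=0, P4=15, P5=10, P6=5, P7=3)

(P0=1, P1=1, P2=0, P3=0, P4=15, P5=10, P6=5, P7=3)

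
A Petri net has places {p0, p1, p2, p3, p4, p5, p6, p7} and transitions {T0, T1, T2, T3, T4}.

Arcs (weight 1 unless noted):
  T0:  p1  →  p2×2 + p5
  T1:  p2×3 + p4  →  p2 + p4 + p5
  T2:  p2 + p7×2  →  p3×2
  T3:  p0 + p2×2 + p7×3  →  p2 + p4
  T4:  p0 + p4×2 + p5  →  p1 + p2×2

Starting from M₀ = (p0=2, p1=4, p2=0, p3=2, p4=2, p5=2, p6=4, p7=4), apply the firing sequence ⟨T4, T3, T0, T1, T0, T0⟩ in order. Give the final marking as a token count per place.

(p0=0, p1=2, p2=5, p3=2, p4=1, p5=5, p6=4, p7=1)

step 1: fire T4:  (p0=2, p1=4, p2=0, p3=2, p4=2, p5=2, p6=4, p7=4) → (p0=1, p1=5, p2=2, p3=2, p4=0, p5=1, p6=4, p7=4)
step 2: fire T3:  (p0=1, p1=5, p2=2, p3=2, p4=0, p5=1, p6=4, p7=4) → (p0=0, p1=5, p2=1, p3=2, p4=1, p5=1, p6=4, p7=1)
step 3: fire T0:  (p0=0, p1=5, p2=1, p3=2, p4=1, p5=1, p6=4, p7=1) → (p0=0, p1=4, p2=3, p3=2, p4=1, p5=2, p6=4, p7=1)
step 4: fire T1:  (p0=0, p1=4, p2=3, p3=2, p4=1, p5=2, p6=4, p7=1) → (p0=0, p1=4, p2=1, p3=2, p4=1, p5=3, p6=4, p7=1)
step 5: fire T0:  (p0=0, p1=4, p2=1, p3=2, p4=1, p5=3, p6=4, p7=1) → (p0=0, p1=3, p2=3, p3=2, p4=1, p5=4, p6=4, p7=1)
step 6: fire T0:  (p0=0, p1=3, p2=3, p3=2, p4=1, p5=4, p6=4, p7=1) → (p0=0, p1=2, p2=5, p3=2, p4=1, p5=5, p6=4, p7=1)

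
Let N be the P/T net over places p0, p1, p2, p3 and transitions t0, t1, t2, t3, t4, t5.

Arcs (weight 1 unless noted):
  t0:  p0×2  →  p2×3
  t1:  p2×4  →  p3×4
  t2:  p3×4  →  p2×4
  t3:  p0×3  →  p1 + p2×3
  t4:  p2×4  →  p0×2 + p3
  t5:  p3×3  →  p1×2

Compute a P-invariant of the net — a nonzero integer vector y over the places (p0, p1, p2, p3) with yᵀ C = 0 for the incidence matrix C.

y = (p0:3, p1:3, p2:2, p3:2)

Incidence matrix C (rows=places, cols=transitions):
       t0   t1   t2   t3   t4   t5
   p0  -2    0    0   -3    2    0
   p1   0    0    0    1    0    2
   p2   3   -4    4    3   -4    0
   p3   0    4   -4    0    1   -3

Candidate y = [3, 3, 2, 2]; check y·C column-wise:
  col t0: 3·-2 + 3·0 + 2·3 + 2·0 = 0
  col t1: 3·0 + 3·0 + 2·-4 + 2·4 = 0
  col t2: 3·0 + 3·0 + 2·4 + 2·-4 = 0
  col t3: 3·-3 + 3·1 + 2·3 + 2·0 = 0
  col t4: 3·2 + 3·0 + 2·-4 + 2·1 = 0
  col t5: 3·0 + 3·2 + 2·0 + 2·-3 = 0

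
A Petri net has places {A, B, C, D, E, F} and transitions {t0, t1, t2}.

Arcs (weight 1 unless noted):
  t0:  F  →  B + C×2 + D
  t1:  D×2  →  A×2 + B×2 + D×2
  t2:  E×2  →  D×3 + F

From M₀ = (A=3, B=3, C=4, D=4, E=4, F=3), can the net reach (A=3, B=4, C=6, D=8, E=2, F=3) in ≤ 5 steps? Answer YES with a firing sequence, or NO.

YES — reachable via ⟨t0, t2⟩ (2 firings)

step 1: fire t0:  (A=3, B=3, C=4, D=4, E=4, F=3) → (A=3, B=4, C=6, D=5, E=4, F=2)
step 2: fire t2:  (A=3, B=4, C=6, D=5, E=4, F=2) → (A=3, B=4, C=6, D=8, E=2, F=3)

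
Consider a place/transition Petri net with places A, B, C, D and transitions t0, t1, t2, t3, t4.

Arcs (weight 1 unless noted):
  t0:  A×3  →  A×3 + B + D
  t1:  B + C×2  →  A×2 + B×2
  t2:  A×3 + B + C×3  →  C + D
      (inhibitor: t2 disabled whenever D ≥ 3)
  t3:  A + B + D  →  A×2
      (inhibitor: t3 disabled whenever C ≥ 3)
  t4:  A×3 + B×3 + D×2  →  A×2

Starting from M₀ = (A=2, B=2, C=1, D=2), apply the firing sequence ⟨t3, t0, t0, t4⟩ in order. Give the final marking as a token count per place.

(A=2, B=0, C=1, D=1)

step 1: fire t3:  (A=2, B=2, C=1, D=2) → (A=3, B=1, C=1, D=1)
step 2: fire t0:  (A=3, B=1, C=1, D=1) → (A=3, B=2, C=1, D=2)
step 3: fire t0:  (A=3, B=2, C=1, D=2) → (A=3, B=3, C=1, D=3)
step 4: fire t4:  (A=3, B=3, C=1, D=3) → (A=2, B=0, C=1, D=1)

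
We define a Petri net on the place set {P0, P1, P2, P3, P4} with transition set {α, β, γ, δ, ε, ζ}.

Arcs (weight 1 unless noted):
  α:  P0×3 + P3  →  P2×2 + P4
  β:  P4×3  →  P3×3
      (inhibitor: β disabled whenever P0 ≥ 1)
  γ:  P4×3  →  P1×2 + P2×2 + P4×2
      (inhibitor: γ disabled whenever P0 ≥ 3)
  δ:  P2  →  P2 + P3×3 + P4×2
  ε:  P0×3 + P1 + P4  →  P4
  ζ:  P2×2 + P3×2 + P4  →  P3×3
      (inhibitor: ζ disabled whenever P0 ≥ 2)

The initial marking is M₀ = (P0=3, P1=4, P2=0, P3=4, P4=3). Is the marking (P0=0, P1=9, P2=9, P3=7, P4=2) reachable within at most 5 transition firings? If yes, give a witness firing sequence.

NO — not reachable within 5 firings

depth 0: 1 marking
depth 1: 3 markings reached so far
depth 2: 9 markings reached so far
depth 3: 19 markings reached so far
depth 4: 34 markings reached so far
depth 5: 57 markings reached so far
target is not among the 57 markings reachable within 5 steps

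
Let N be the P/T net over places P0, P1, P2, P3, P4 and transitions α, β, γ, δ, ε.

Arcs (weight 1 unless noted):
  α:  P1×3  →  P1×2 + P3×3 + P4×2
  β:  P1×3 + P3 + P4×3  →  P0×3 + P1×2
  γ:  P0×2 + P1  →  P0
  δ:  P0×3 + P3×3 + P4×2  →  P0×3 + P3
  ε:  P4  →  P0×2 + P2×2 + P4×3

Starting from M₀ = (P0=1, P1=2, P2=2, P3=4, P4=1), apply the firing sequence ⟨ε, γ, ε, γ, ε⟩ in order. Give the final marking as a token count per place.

step 1: fire ε:  (P0=1, P1=2, P2=2, P3=4, P4=1) → (P0=3, P1=2, P2=4, P3=4, P4=3)
step 2: fire γ:  (P0=3, P1=2, P2=4, P3=4, P4=3) → (P0=2, P1=1, P2=4, P3=4, P4=3)
step 3: fire ε:  (P0=2, P1=1, P2=4, P3=4, P4=3) → (P0=4, P1=1, P2=6, P3=4, P4=5)
step 4: fire γ:  (P0=4, P1=1, P2=6, P3=4, P4=5) → (P0=3, P1=0, P2=6, P3=4, P4=5)
step 5: fire ε:  (P0=3, P1=0, P2=6, P3=4, P4=5) → (P0=5, P1=0, P2=8, P3=4, P4=7)

(P0=5, P1=0, P2=8, P3=4, P4=7)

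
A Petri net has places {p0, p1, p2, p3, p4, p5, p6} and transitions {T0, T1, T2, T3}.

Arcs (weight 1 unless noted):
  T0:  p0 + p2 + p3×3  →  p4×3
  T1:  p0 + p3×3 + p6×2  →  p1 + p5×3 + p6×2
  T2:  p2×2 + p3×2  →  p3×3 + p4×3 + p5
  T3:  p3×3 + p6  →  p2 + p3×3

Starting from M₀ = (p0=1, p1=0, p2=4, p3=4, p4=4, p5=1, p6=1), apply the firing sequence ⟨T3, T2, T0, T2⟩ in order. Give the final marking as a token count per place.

(p0=0, p1=0, p2=0, p3=3, p4=13, p5=3, p6=0)

step 1: fire T3:  (p0=1, p1=0, p2=4, p3=4, p4=4, p5=1, p6=1) → (p0=1, p1=0, p2=5, p3=4, p4=4, p5=1, p6=0)
step 2: fire T2:  (p0=1, p1=0, p2=5, p3=4, p4=4, p5=1, p6=0) → (p0=1, p1=0, p2=3, p3=5, p4=7, p5=2, p6=0)
step 3: fire T0:  (p0=1, p1=0, p2=3, p3=5, p4=7, p5=2, p6=0) → (p0=0, p1=0, p2=2, p3=2, p4=10, p5=2, p6=0)
step 4: fire T2:  (p0=0, p1=0, p2=2, p3=2, p4=10, p5=2, p6=0) → (p0=0, p1=0, p2=0, p3=3, p4=13, p5=3, p6=0)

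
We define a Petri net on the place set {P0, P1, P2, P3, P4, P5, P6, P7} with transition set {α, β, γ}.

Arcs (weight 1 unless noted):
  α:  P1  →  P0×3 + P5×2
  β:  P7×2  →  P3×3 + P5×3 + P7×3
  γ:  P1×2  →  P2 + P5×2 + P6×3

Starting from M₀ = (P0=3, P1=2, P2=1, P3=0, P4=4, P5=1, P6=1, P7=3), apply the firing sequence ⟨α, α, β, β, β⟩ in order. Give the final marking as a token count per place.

step 1: fire α:  (P0=3, P1=2, P2=1, P3=0, P4=4, P5=1, P6=1, P7=3) → (P0=6, P1=1, P2=1, P3=0, P4=4, P5=3, P6=1, P7=3)
step 2: fire α:  (P0=6, P1=1, P2=1, P3=0, P4=4, P5=3, P6=1, P7=3) → (P0=9, P1=0, P2=1, P3=0, P4=4, P5=5, P6=1, P7=3)
step 3: fire β:  (P0=9, P1=0, P2=1, P3=0, P4=4, P5=5, P6=1, P7=3) → (P0=9, P1=0, P2=1, P3=3, P4=4, P5=8, P6=1, P7=4)
step 4: fire β:  (P0=9, P1=0, P2=1, P3=3, P4=4, P5=8, P6=1, P7=4) → (P0=9, P1=0, P2=1, P3=6, P4=4, P5=11, P6=1, P7=5)
step 5: fire β:  (P0=9, P1=0, P2=1, P3=6, P4=4, P5=11, P6=1, P7=5) → (P0=9, P1=0, P2=1, P3=9, P4=4, P5=14, P6=1, P7=6)

(P0=9, P1=0, P2=1, P3=9, P4=4, P5=14, P6=1, P7=6)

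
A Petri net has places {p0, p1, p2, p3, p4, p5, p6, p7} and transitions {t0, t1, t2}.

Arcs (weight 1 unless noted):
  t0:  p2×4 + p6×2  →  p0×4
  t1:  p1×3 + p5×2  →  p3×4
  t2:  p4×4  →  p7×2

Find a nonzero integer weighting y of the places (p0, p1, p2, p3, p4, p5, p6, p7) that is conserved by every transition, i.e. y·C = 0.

y = (p0:1, p1:0, p2:1, p3:0, p4:0, p5:0, p6:0, p7:0)

Incidence matrix C (rows=places, cols=transitions):
       t0   t1   t2
   p0   4    0    0
   p1   0   -3    0
   p2  -4    0    0
   p3   0    4    0
   p4   0    0   -4
   p5   0   -2    0
   p6  -2    0    0
   p7   0    0    2

Candidate y = [1, 0, 1, 0, 0, 0, 0, 0]; check y·C column-wise:
  col t0: 1·4 + 1·-4 + 0·-2 = 0
  col t1: 1·0 + 0·-3 + 1·0 + 0·4 + 0·-2 = 0
  col t2: 1·0 + 1·0 + 0·-4 + 0·2 = 0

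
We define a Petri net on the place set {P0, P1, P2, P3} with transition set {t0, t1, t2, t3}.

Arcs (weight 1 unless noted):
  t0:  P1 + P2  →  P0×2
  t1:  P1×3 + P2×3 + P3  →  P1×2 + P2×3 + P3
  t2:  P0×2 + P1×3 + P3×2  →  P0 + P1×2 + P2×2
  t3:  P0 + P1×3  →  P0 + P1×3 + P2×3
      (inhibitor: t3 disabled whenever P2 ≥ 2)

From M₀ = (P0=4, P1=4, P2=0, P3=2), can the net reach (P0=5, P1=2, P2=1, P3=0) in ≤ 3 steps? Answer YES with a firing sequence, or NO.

YES — reachable via ⟨t2, t0⟩ (2 firings)

step 1: fire t2:  (P0=4, P1=4, P2=0, P3=2) → (P0=3, P1=3, P2=2, P3=0)
step 2: fire t0:  (P0=3, P1=3, P2=2, P3=0) → (P0=5, P1=2, P2=1, P3=0)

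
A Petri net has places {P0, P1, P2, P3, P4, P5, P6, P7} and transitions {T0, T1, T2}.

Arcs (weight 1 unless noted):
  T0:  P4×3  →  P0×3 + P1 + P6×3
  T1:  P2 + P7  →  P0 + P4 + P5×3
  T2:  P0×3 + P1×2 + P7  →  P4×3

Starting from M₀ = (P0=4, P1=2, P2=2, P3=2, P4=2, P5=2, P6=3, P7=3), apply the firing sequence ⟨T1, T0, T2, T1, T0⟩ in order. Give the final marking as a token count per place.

step 1: fire T1:  (P0=4, P1=2, P2=2, P3=2, P4=2, P5=2, P6=3, P7=3) → (P0=5, P1=2, P2=1, P3=2, P4=3, P5=5, P6=3, P7=2)
step 2: fire T0:  (P0=5, P1=2, P2=1, P3=2, P4=3, P5=5, P6=3, P7=2) → (P0=8, P1=3, P2=1, P3=2, P4=0, P5=5, P6=6, P7=2)
step 3: fire T2:  (P0=8, P1=3, P2=1, P3=2, P4=0, P5=5, P6=6, P7=2) → (P0=5, P1=1, P2=1, P3=2, P4=3, P5=5, P6=6, P7=1)
step 4: fire T1:  (P0=5, P1=1, P2=1, P3=2, P4=3, P5=5, P6=6, P7=1) → (P0=6, P1=1, P2=0, P3=2, P4=4, P5=8, P6=6, P7=0)
step 5: fire T0:  (P0=6, P1=1, P2=0, P3=2, P4=4, P5=8, P6=6, P7=0) → (P0=9, P1=2, P2=0, P3=2, P4=1, P5=8, P6=9, P7=0)

(P0=9, P1=2, P2=0, P3=2, P4=1, P5=8, P6=9, P7=0)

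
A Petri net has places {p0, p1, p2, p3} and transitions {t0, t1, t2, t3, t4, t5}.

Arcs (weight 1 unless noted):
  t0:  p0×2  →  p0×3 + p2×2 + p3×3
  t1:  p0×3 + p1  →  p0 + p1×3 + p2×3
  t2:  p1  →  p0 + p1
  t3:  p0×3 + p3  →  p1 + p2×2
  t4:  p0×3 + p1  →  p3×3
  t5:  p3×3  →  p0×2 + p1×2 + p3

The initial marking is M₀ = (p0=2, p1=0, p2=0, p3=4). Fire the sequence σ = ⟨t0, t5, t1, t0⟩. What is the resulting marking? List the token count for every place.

(p0=4, p1=4, p2=7, p3=8)

step 1: fire t0:  (p0=2, p1=0, p2=0, p3=4) → (p0=3, p1=0, p2=2, p3=7)
step 2: fire t5:  (p0=3, p1=0, p2=2, p3=7) → (p0=5, p1=2, p2=2, p3=5)
step 3: fire t1:  (p0=5, p1=2, p2=2, p3=5) → (p0=3, p1=4, p2=5, p3=5)
step 4: fire t0:  (p0=3, p1=4, p2=5, p3=5) → (p0=4, p1=4, p2=7, p3=8)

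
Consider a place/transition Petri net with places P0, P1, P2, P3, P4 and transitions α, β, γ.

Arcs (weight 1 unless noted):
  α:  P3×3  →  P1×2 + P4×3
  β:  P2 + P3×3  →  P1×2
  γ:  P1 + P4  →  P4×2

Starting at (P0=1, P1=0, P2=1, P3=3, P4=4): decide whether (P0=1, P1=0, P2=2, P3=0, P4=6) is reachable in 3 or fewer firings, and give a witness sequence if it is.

NO — not reachable within 3 firings

depth 0: 1 marking
depth 1: 3 markings reached so far
depth 2: 5 markings reached so far
depth 3: 7 markings reached so far
target is not among the 7 markings reachable within 3 steps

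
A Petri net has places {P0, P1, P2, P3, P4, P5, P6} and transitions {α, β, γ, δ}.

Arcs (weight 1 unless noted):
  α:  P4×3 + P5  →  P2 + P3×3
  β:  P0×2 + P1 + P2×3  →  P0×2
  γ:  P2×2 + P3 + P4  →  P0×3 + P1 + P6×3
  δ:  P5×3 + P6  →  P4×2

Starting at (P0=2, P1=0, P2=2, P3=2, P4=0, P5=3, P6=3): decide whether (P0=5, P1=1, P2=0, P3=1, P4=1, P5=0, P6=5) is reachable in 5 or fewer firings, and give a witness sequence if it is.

step 1: fire δ:  (P0=2, P1=0, P2=2, P3=2, P4=0, P5=3, P6=3) → (P0=2, P1=0, P2=2, P3=2, P4=2, P5=0, P6=2)
step 2: fire γ:  (P0=2, P1=0, P2=2, P3=2, P4=2, P5=0, P6=2) → (P0=5, P1=1, P2=0, P3=1, P4=1, P5=0, P6=5)

YES — reachable via ⟨δ, γ⟩ (2 firings)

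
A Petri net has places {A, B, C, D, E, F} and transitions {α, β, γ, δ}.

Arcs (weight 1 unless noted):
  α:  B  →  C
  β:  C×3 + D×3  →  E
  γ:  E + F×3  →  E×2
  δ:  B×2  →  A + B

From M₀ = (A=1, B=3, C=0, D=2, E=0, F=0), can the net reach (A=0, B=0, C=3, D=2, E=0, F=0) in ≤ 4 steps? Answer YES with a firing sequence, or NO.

NO — not reachable within 4 firings

depth 0: 1 marking
depth 1: 3 markings reached so far
depth 2: 6 markings reached so far
depth 3: 9 markings reached so far
depth 4: 9 markings reached so far
(frontier empty at depth 4; search complete)
target is not among the 9 markings reachable within 4 steps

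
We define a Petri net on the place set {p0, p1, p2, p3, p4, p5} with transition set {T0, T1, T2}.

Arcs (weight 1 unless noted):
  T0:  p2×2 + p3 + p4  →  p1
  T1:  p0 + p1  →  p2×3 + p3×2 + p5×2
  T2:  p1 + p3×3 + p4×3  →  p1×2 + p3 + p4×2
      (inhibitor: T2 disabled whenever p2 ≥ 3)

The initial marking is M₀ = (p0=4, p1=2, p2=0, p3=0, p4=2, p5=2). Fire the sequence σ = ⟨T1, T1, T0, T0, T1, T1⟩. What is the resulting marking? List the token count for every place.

(p0=0, p1=0, p2=8, p3=6, p4=0, p5=10)

step 1: fire T1:  (p0=4, p1=2, p2=0, p3=0, p4=2, p5=2) → (p0=3, p1=1, p2=3, p3=2, p4=2, p5=4)
step 2: fire T1:  (p0=3, p1=1, p2=3, p3=2, p4=2, p5=4) → (p0=2, p1=0, p2=6, p3=4, p4=2, p5=6)
step 3: fire T0:  (p0=2, p1=0, p2=6, p3=4, p4=2, p5=6) → (p0=2, p1=1, p2=4, p3=3, p4=1, p5=6)
step 4: fire T0:  (p0=2, p1=1, p2=4, p3=3, p4=1, p5=6) → (p0=2, p1=2, p2=2, p3=2, p4=0, p5=6)
step 5: fire T1:  (p0=2, p1=2, p2=2, p3=2, p4=0, p5=6) → (p0=1, p1=1, p2=5, p3=4, p4=0, p5=8)
step 6: fire T1:  (p0=1, p1=1, p2=5, p3=4, p4=0, p5=8) → (p0=0, p1=0, p2=8, p3=6, p4=0, p5=10)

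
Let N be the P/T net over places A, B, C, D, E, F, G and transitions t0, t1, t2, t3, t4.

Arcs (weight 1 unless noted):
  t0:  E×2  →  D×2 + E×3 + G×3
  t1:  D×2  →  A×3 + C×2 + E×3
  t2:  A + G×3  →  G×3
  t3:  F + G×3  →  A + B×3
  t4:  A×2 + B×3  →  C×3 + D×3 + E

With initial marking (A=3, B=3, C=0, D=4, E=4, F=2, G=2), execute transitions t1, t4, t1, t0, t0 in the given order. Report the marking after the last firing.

step 1: fire t1:  (A=3, B=3, C=0, D=4, E=4, F=2, G=2) → (A=6, B=3, C=2, D=2, E=7, F=2, G=2)
step 2: fire t4:  (A=6, B=3, C=2, D=2, E=7, F=2, G=2) → (A=4, B=0, C=5, D=5, E=8, F=2, G=2)
step 3: fire t1:  (A=4, B=0, C=5, D=5, E=8, F=2, G=2) → (A=7, B=0, C=7, D=3, E=11, F=2, G=2)
step 4: fire t0:  (A=7, B=0, C=7, D=3, E=11, F=2, G=2) → (A=7, B=0, C=7, D=5, E=12, F=2, G=5)
step 5: fire t0:  (A=7, B=0, C=7, D=5, E=12, F=2, G=5) → (A=7, B=0, C=7, D=7, E=13, F=2, G=8)

(A=7, B=0, C=7, D=7, E=13, F=2, G=8)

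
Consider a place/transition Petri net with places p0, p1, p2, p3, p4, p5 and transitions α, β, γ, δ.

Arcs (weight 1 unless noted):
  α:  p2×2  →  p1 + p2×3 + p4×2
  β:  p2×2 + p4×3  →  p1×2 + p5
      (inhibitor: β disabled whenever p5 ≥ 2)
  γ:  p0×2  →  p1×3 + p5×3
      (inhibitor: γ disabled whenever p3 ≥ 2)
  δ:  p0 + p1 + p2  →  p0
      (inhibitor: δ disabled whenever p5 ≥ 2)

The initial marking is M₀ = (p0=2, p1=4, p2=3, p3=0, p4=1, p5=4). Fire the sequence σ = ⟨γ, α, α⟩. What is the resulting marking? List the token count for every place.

(p0=0, p1=9, p2=5, p3=0, p4=5, p5=7)

step 1: fire γ:  (p0=2, p1=4, p2=3, p3=0, p4=1, p5=4) → (p0=0, p1=7, p2=3, p3=0, p4=1, p5=7)
step 2: fire α:  (p0=0, p1=7, p2=3, p3=0, p4=1, p5=7) → (p0=0, p1=8, p2=4, p3=0, p4=3, p5=7)
step 3: fire α:  (p0=0, p1=8, p2=4, p3=0, p4=3, p5=7) → (p0=0, p1=9, p2=5, p3=0, p4=5, p5=7)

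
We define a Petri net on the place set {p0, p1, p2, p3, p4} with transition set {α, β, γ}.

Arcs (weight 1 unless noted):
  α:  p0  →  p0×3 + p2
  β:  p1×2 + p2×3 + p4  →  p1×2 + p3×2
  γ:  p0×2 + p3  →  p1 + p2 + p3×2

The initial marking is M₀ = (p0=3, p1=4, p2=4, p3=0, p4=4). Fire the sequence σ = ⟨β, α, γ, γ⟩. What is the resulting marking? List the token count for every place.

(p0=1, p1=6, p2=4, p3=4, p4=3)

step 1: fire β:  (p0=3, p1=4, p2=4, p3=0, p4=4) → (p0=3, p1=4, p2=1, p3=2, p4=3)
step 2: fire α:  (p0=3, p1=4, p2=1, p3=2, p4=3) → (p0=5, p1=4, p2=2, p3=2, p4=3)
step 3: fire γ:  (p0=5, p1=4, p2=2, p3=2, p4=3) → (p0=3, p1=5, p2=3, p3=3, p4=3)
step 4: fire γ:  (p0=3, p1=5, p2=3, p3=3, p4=3) → (p0=1, p1=6, p2=4, p3=4, p4=3)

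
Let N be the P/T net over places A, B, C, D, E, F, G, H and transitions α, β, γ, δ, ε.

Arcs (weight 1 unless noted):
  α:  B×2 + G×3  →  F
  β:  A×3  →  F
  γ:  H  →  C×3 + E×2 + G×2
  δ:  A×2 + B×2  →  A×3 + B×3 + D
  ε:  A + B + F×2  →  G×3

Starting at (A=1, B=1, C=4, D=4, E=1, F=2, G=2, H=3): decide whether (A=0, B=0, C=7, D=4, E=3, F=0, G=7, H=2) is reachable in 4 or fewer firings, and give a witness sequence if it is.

YES — reachable via ⟨γ, ε⟩ (2 firings)

step 1: fire γ:  (A=1, B=1, C=4, D=4, E=1, F=2, G=2, H=3) → (A=1, B=1, C=7, D=4, E=3, F=2, G=4, H=2)
step 2: fire ε:  (A=1, B=1, C=7, D=4, E=3, F=2, G=4, H=2) → (A=0, B=0, C=7, D=4, E=3, F=0, G=7, H=2)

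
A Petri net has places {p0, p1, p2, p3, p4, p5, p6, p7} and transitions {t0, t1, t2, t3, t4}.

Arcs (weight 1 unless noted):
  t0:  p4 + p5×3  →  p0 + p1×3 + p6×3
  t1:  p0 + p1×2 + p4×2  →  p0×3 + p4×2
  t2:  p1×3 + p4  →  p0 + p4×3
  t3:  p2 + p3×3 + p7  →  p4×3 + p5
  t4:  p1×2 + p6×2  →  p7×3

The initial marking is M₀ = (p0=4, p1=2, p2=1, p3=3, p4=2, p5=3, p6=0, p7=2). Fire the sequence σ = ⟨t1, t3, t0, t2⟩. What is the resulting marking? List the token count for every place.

(p0=8, p1=0, p2=0, p3=0, p4=6, p5=1, p6=3, p7=1)

step 1: fire t1:  (p0=4, p1=2, p2=1, p3=3, p4=2, p5=3, p6=0, p7=2) → (p0=6, p1=0, p2=1, p3=3, p4=2, p5=3, p6=0, p7=2)
step 2: fire t3:  (p0=6, p1=0, p2=1, p3=3, p4=2, p5=3, p6=0, p7=2) → (p0=6, p1=0, p2=0, p3=0, p4=5, p5=4, p6=0, p7=1)
step 3: fire t0:  (p0=6, p1=0, p2=0, p3=0, p4=5, p5=4, p6=0, p7=1) → (p0=7, p1=3, p2=0, p3=0, p4=4, p5=1, p6=3, p7=1)
step 4: fire t2:  (p0=7, p1=3, p2=0, p3=0, p4=4, p5=1, p6=3, p7=1) → (p0=8, p1=0, p2=0, p3=0, p4=6, p5=1, p6=3, p7=1)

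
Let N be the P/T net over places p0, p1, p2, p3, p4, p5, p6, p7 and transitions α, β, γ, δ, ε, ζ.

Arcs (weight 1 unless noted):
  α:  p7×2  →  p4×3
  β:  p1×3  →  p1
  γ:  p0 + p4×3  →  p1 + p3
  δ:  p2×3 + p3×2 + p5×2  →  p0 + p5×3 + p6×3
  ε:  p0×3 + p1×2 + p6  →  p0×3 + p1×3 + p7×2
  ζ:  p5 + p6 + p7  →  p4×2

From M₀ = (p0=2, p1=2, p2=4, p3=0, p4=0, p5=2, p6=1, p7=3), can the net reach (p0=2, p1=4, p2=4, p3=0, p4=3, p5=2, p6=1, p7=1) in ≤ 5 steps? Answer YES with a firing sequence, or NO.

depth 0: 1 marking
depth 1: 3 markings reached so far
depth 2: 5 markings reached so far
depth 3: 7 markings reached so far
depth 4: 8 markings reached so far
depth 5: 8 markings reached so far
(frontier empty at depth 5; search complete)
target is not among the 8 markings reachable within 5 steps

NO — not reachable within 5 firings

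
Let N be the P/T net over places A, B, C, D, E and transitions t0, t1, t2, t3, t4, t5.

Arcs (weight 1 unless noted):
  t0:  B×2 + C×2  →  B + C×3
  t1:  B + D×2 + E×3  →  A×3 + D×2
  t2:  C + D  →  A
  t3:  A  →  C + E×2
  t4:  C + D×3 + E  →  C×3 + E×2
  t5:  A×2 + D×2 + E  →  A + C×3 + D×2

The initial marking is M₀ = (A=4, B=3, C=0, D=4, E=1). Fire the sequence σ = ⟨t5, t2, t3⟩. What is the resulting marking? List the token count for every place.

(A=3, B=3, C=3, D=3, E=2)

step 1: fire t5:  (A=4, B=3, C=0, D=4, E=1) → (A=3, B=3, C=3, D=4, E=0)
step 2: fire t2:  (A=3, B=3, C=3, D=4, E=0) → (A=4, B=3, C=2, D=3, E=0)
step 3: fire t3:  (A=4, B=3, C=2, D=3, E=0) → (A=3, B=3, C=3, D=3, E=2)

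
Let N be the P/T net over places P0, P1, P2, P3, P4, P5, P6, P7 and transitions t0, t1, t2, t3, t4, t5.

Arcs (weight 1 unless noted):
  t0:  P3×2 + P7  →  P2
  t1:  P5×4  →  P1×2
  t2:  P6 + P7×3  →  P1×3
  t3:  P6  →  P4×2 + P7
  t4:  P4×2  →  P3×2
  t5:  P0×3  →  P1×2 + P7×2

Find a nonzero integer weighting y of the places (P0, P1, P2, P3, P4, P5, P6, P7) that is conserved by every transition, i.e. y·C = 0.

y = (P0:4, P1:6, P2:18, P3:9, P4:9, P5:3, P6:18, P7:0)

Incidence matrix C (rows=places, cols=transitions):
       t0   t1   t2   t3   t4   t5
   P0   0    0    0    0    0   -3
   P1   0    2    3    0    0    2
   P2   1    0    0    0    0    0
   P3  -2    0    0    0    2    0
   P4   0    0    0    2   -2    0
   P5   0   -4    0    0    0    0
   P6   0    0   -1   -1    0    0
   P7  -1    0   -3    1    0    2

Candidate y = [4, 6, 18, 9, 9, 3, 18, 0]; check y·C column-wise:
  col t0: 4·0 + 6·0 + 18·1 + 9·-2 + 9·0 + 3·0 + 18·0 + 0·-1 = 0
  col t1: 4·0 + 6·2 + 18·0 + 9·0 + 9·0 + 3·-4 + 18·0 = 0
  col t2: 4·0 + 6·3 + 18·0 + 9·0 + 9·0 + 3·0 + 18·-1 + 0·-3 = 0
  col t3: 4·0 + 6·0 + 18·0 + 9·0 + 9·2 + 3·0 + 18·-1 + 0·1 = 0
  col t4: 4·0 + 6·0 + 18·0 + 9·2 + 9·-2 + 3·0 + 18·0 = 0
  col t5: 4·-3 + 6·2 + 18·0 + 9·0 + 9·0 + 3·0 + 18·0 + 0·2 = 0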